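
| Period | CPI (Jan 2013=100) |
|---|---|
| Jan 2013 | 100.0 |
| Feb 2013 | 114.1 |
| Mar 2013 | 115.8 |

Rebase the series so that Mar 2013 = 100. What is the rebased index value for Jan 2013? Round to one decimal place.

Rebased(Jan 2013) = 100.0 / 115.8 × 100 = 86.3558

86.4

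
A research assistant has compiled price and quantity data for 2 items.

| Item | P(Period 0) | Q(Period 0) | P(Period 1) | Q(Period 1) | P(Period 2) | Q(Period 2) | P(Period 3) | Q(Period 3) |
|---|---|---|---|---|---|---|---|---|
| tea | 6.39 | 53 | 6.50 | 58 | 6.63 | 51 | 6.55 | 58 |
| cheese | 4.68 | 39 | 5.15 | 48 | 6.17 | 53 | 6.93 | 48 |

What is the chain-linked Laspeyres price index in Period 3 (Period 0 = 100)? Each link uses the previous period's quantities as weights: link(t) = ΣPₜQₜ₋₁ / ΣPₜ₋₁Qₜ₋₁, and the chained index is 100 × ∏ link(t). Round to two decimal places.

Link Period 0→Period 1:
ΣP(Period 1)Q(Period 0) = 6.50×53 + 5.15×39 = 344.5 + 200.85 = 545.35
ΣP(Period 0)Q(Period 0) = 6.39×53 + 4.68×39 = 338.67 + 182.52 = 521.19
link = 545.35/521.19 = 1.046355
Link Period 1→Period 2:
ΣP(Period 2)Q(Period 1) = 6.63×58 + 6.17×48 = 384.54 + 296.16 = 680.7
ΣP(Period 1)Q(Period 1) = 6.50×58 + 5.15×48 = 377 + 247.2 = 624.2
link = 680.7/624.2 = 1.090516
Link Period 2→Period 3:
ΣP(Period 3)Q(Period 2) = 6.55×51 + 6.93×53 = 334.05 + 367.29 = 701.34
ΣP(Period 2)Q(Period 2) = 6.63×51 + 6.17×53 = 338.13 + 327.01 = 665.14
link = 701.34/665.14 = 1.054425
Chained index = 100 × 1.046355 × 1.090516 × 1.054425 = 120.3169

120.32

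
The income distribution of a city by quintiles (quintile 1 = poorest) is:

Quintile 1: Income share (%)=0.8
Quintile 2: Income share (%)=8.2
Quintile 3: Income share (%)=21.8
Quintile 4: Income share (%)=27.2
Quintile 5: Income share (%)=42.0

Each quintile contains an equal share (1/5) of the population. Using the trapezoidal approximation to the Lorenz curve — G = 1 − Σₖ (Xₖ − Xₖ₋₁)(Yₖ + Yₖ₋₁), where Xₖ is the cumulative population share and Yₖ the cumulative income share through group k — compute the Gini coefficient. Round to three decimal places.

0.406

Cumulative income shares Yₖ: 0.0080, 0.0900, 0.3080, 0.5800, 1.0000
Σ (Xₖ−Xₖ₋₁)(Yₖ+Yₖ₋₁) = (1/5)(0.0080+0.0000) + (1/5)(0.0900+0.0080) + (1/5)(0.3080+0.0900) + (1/5)(0.5800+0.3080) + (1/5)(1.0000+0.5800)
  = 0.0016 + 0.0196 + 0.0796 + 0.1776 + 0.3160 = 0.5944
G = 1 − 0.5944 = 0.4056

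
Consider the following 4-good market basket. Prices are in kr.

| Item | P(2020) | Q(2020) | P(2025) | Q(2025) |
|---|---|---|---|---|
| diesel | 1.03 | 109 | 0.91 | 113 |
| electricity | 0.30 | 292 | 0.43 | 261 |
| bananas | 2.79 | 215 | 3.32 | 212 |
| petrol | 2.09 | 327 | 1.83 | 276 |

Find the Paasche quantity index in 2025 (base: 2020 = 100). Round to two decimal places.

Paasche quantity index uses current-period prices as weights.
ΣP(2025)·Q(2025) = 0.91×113 + 0.43×261 + 3.32×212 + 1.83×276 = 102.83 + 112.23 + 703.84 + 505.08 = 1423.98
ΣP(2025)·Q(2020) = 0.91×109 + 0.43×292 + 3.32×215 + 1.83×327 = 99.19 + 125.56 + 713.8 + 598.41 = 1536.96
Index = 1423.98 / 1536.96 × 100 = 92.6491

92.65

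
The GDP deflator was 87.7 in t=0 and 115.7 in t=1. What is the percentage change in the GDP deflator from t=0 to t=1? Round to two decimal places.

Change = (115.7 − 87.7) / 87.7 × 100
       = 28.0 / 87.7 × 100 = 31.9270%

31.93%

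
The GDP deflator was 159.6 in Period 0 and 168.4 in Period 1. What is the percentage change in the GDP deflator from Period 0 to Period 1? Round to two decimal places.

5.51%

Change = (168.4 − 159.6) / 159.6 × 100
       = 8.8 / 159.6 × 100 = 5.5138%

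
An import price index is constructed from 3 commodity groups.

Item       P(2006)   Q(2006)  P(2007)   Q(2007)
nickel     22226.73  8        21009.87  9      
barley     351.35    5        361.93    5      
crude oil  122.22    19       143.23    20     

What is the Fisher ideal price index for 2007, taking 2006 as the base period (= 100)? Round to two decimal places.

Laspeyres component (base-period weights):
ΣP(2007)Q(2006) = 21009.87×8 + 361.93×5 + 143.23×19 = 168078.96 + 1809.65 + 2721.37 = 172609.98
ΣP(2006)Q(2006) = 22226.73×8 + 351.35×5 + 122.22×19 = 177813.84 + 1756.75 + 2322.18 = 181892.77
L = 172609.98 / 181892.77 × 100 = 94.8966
Paasche component (current-period weights):
ΣP(2007)Q(2007) = 21009.87×9 + 361.93×5 + 143.23×20 = 189088.83 + 1809.65 + 2864.6 = 193763.08
ΣP(2006)Q(2007) = 22226.73×9 + 351.35×5 + 122.22×20 = 200040.57 + 1756.75 + 2444.4 = 204241.72
P = 193763.08 / 204241.72 × 100 = 94.8695
Fisher = √(L × P) = √(94.8966 × 94.8695) = 94.8830

94.88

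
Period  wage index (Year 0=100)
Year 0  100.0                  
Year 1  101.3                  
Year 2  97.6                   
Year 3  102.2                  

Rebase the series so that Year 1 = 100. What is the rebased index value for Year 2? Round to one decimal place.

Rebased(Year 2) = 97.6 / 101.3 × 100 = 96.3475

96.3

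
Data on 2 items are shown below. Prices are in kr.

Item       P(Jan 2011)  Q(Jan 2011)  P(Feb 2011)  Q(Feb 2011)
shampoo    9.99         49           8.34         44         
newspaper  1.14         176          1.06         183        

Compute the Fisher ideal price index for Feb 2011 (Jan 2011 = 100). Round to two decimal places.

86.39

Laspeyres component (base-period weights):
ΣP(Feb 2011)Q(Jan 2011) = 8.34×49 + 1.06×176 = 408.66 + 186.56 = 595.22
ΣP(Jan 2011)Q(Jan 2011) = 9.99×49 + 1.14×176 = 489.51 + 200.64 = 690.15
L = 595.22 / 690.15 × 100 = 86.2450
Paasche component (current-period weights):
ΣP(Feb 2011)Q(Feb 2011) = 8.34×44 + 1.06×183 = 366.96 + 193.98 = 560.94
ΣP(Jan 2011)Q(Feb 2011) = 9.99×44 + 1.14×183 = 439.56 + 208.62 = 648.18
P = 560.94 / 648.18 × 100 = 86.5408
Fisher = √(L × P) = √(86.2450 × 86.5408) = 86.3928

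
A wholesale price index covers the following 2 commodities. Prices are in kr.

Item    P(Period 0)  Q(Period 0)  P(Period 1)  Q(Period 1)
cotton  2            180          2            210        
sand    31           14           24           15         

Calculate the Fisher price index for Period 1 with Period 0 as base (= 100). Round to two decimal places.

87.90

Laspeyres component (base-period weights):
ΣP(Period 1)Q(Period 0) = 2×180 + 24×14 = 360 + 336 = 696
ΣP(Period 0)Q(Period 0) = 2×180 + 31×14 = 360 + 434 = 794
L = 696 / 794 × 100 = 87.6574
Paasche component (current-period weights):
ΣP(Period 1)Q(Period 1) = 2×210 + 24×15 = 420 + 360 = 780
ΣP(Period 0)Q(Period 1) = 2×210 + 31×15 = 420 + 465 = 885
P = 780 / 885 × 100 = 88.1356
Fisher = √(L × P) = √(87.6574 × 88.1356) = 87.8962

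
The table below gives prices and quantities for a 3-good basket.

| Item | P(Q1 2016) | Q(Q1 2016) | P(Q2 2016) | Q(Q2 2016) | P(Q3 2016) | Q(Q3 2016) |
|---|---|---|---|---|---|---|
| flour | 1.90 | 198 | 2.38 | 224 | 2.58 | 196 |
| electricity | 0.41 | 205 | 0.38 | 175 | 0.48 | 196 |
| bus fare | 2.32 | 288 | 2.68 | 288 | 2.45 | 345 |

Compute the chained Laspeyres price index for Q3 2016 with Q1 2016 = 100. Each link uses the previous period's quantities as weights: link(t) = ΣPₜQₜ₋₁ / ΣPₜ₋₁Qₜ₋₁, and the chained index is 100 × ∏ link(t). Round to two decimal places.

Link Q1 2016→Q2 2016:
ΣP(Q2 2016)Q(Q1 2016) = 2.38×198 + 0.38×205 + 2.68×288 = 471.24 + 77.9 + 771.84 = 1320.98
ΣP(Q1 2016)Q(Q1 2016) = 1.90×198 + 0.41×205 + 2.32×288 = 376.2 + 84.05 + 668.16 = 1128.41
link = 1320.98/1128.41 = 1.170656
Link Q2 2016→Q3 2016:
ΣP(Q3 2016)Q(Q2 2016) = 2.58×224 + 0.48×175 + 2.45×288 = 577.92 + 84 + 705.6 = 1367.52
ΣP(Q2 2016)Q(Q2 2016) = 2.38×224 + 0.38×175 + 2.68×288 = 533.12 + 66.5 + 771.84 = 1371.46
link = 1367.52/1371.46 = 0.997127
Chained index = 100 × 1.170656 × 0.997127 = 116.7293

116.73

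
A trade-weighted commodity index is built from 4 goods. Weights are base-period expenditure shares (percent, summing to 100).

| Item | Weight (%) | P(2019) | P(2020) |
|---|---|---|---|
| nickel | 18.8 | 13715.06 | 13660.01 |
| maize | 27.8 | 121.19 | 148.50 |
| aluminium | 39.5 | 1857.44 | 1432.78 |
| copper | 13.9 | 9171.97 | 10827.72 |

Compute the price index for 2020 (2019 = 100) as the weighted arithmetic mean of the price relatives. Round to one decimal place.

99.7

nickel: 18.8 × (13660.01/13715.06) = 18.8 × 0.995986 = 18.7245
maize: 27.8 × (148.50/121.19) = 27.8 × 1.225349 = 34.0647
aluminium: 39.5 × (1432.78/1857.44) = 39.5 × 0.771374 = 30.4693
copper: 13.9 × (10827.72/9171.97) = 13.9 × 1.180523 = 16.4093
Index = Σ wᵢ·(p₁ᵢ/p₀ᵢ) = 18.7245 + 34.0647 + 30.4693 + 16.4093 = 99.6678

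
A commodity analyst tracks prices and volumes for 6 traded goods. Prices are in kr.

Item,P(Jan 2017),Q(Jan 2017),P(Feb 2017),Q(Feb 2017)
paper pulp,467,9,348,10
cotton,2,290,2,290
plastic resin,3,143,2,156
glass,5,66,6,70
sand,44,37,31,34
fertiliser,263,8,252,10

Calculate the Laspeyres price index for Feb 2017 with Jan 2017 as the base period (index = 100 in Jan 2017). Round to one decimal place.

81.5

Laspeyres price index uses base-period quantities as weights.
ΣP(Feb 2017)·Q(Jan 2017) = 348×9 + 2×290 + 2×143 + 6×66 + 31×37 + 252×8 = 3132 + 580 + 286 + 396 + 1147 + 2016 = 7557
ΣP(Jan 2017)·Q(Jan 2017) = 467×9 + 2×290 + 3×143 + 5×66 + 44×37 + 263×8 = 4203 + 580 + 429 + 330 + 1628 + 2104 = 9274
Index = 7557 / 9274 × 100 = 81.4859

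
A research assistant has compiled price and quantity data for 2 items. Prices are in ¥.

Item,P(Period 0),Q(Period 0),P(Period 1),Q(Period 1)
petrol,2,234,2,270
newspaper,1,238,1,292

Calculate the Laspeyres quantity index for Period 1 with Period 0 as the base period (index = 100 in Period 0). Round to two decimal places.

Laspeyres quantity index uses base-period prices as weights.
ΣP(Period 0)·Q(Period 1) = 2×270 + 1×292 = 540 + 292 = 832
ΣP(Period 0)·Q(Period 0) = 2×234 + 1×238 = 468 + 238 = 706
Index = 832 / 706 × 100 = 117.8470

117.85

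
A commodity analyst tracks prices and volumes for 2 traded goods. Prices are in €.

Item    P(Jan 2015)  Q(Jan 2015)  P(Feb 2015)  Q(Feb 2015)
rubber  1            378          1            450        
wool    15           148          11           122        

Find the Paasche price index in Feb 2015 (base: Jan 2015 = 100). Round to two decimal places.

Paasche price index uses current-period quantities as weights.
ΣP(Feb 2015)·Q(Feb 2015) = 1×450 + 11×122 = 450 + 1342 = 1792
ΣP(Jan 2015)·Q(Feb 2015) = 1×450 + 15×122 = 450 + 1830 = 2280
Index = 1792 / 2280 × 100 = 78.5965

78.60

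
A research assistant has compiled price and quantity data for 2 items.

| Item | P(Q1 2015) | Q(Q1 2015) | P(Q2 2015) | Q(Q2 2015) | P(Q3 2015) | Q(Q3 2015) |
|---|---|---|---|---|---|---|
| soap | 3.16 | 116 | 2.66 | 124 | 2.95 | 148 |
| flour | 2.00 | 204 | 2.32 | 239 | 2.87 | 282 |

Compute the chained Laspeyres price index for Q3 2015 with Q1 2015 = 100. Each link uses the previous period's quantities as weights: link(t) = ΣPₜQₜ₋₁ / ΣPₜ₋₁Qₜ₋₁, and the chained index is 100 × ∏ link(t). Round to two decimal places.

120.05

Link Q1 2015→Q2 2015:
ΣP(Q2 2015)Q(Q1 2015) = 2.66×116 + 2.32×204 = 308.56 + 473.28 = 781.84
ΣP(Q1 2015)Q(Q1 2015) = 3.16×116 + 2.00×204 = 366.56 + 408 = 774.56
link = 781.84/774.56 = 1.009399
Link Q2 2015→Q3 2015:
ΣP(Q3 2015)Q(Q2 2015) = 2.95×124 + 2.87×239 = 365.8 + 685.93 = 1051.73
ΣP(Q2 2015)Q(Q2 2015) = 2.66×124 + 2.32×239 = 329.84 + 554.48 = 884.32
link = 1051.73/884.32 = 1.189309
Chained index = 100 × 1.009399 × 1.189309 = 120.0487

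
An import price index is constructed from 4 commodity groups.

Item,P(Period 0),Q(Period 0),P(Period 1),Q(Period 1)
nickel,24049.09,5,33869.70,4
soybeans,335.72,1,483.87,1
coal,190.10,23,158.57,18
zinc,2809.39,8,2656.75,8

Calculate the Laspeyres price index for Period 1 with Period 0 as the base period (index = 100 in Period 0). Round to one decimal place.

Laspeyres price index uses base-period quantities as weights.
ΣP(Period 1)·Q(Period 0) = 33869.70×5 + 483.87×1 + 158.57×23 + 2656.75×8 = 169348.5 + 483.87 + 3647.11 + 21254 = 194733.48
ΣP(Period 0)·Q(Period 0) = 24049.09×5 + 335.72×1 + 190.10×23 + 2809.39×8 = 120245.45 + 335.72 + 4372.3 + 22475.12 = 147428.59
Index = 194733.48 / 147428.59 × 100 = 132.0866

132.1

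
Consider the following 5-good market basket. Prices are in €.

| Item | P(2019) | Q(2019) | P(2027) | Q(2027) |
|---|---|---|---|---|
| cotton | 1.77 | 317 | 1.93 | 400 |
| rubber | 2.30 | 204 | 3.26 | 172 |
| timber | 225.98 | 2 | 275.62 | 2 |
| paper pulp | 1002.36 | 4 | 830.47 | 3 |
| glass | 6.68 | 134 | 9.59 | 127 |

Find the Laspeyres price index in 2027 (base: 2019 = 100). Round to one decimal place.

Laspeyres price index uses base-period quantities as weights.
ΣP(2027)·Q(2019) = 1.93×317 + 3.26×204 + 275.62×2 + 830.47×4 + 9.59×134 = 611.81 + 665.04 + 551.24 + 3321.88 + 1285.06 = 6435.03
ΣP(2019)·Q(2019) = 1.77×317 + 2.30×204 + 225.98×2 + 1002.36×4 + 6.68×134 = 561.09 + 469.2 + 451.96 + 4009.44 + 895.12 = 6386.81
Index = 6435.03 / 6386.81 × 100 = 100.7550

100.8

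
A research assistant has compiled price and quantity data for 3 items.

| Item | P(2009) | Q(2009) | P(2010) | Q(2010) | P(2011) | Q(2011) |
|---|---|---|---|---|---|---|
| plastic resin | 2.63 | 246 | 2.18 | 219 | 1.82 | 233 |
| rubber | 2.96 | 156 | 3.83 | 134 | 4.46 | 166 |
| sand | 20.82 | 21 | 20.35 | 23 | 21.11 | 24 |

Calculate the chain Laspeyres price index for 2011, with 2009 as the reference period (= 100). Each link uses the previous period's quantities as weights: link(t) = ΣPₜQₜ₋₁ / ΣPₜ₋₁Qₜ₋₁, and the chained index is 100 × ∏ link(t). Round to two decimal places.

102.58

Link 2009→2010:
ΣP(2010)Q(2009) = 2.18×246 + 3.83×156 + 20.35×21 = 536.28 + 597.48 + 427.35 = 1561.11
ΣP(2009)Q(2009) = 2.63×246 + 2.96×156 + 20.82×21 = 646.98 + 461.76 + 437.22 = 1545.96
link = 1561.11/1545.96 = 1.009800
Link 2010→2011:
ΣP(2011)Q(2010) = 1.82×219 + 4.46×134 + 21.11×23 = 398.58 + 597.64 + 485.53 = 1481.75
ΣP(2010)Q(2010) = 2.18×219 + 3.83×134 + 20.35×23 = 477.42 + 513.22 + 468.05 = 1458.69
link = 1481.75/1458.69 = 1.015809
Chained index = 100 × 1.009800 × 1.015809 = 102.5763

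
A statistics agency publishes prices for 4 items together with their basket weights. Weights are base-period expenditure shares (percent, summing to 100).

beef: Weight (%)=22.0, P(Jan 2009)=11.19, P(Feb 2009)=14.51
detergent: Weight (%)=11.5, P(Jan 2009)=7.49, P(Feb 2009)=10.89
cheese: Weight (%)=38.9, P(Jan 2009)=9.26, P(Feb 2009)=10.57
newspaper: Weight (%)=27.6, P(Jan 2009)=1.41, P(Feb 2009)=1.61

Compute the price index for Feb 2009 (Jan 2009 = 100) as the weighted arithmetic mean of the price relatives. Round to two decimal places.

beef: 22.0 × (14.51/11.19) = 22.0 × 1.296693 = 28.5273
detergent: 11.5 × (10.89/7.49) = 11.5 × 1.453939 = 16.7203
cheese: 38.9 × (10.57/9.26) = 38.9 × 1.141469 = 44.4031
newspaper: 27.6 × (1.61/1.41) = 27.6 × 1.141844 = 31.5149
Index = Σ wᵢ·(p₁ᵢ/p₀ᵢ) = 28.5273 + 16.7203 + 44.4031 + 31.5149 = 121.1656

121.17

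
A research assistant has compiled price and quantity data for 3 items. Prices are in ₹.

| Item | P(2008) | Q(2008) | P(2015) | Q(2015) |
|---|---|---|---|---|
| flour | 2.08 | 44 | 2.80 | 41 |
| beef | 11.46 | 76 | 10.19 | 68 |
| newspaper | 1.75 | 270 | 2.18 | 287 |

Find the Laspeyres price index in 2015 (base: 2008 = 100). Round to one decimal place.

Laspeyres price index uses base-period quantities as weights.
ΣP(2015)·Q(2008) = 2.80×44 + 10.19×76 + 2.18×270 = 123.2 + 774.44 + 588.6 = 1486.24
ΣP(2008)·Q(2008) = 2.08×44 + 11.46×76 + 1.75×270 = 91.52 + 870.96 + 472.5 = 1434.98
Index = 1486.24 / 1434.98 × 100 = 103.5722

103.6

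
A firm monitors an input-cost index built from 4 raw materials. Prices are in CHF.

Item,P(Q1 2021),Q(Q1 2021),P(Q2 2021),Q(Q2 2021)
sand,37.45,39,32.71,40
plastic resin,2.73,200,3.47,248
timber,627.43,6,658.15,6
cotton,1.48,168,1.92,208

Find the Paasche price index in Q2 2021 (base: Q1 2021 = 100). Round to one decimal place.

Paasche price index uses current-period quantities as weights.
ΣP(Q2 2021)·Q(Q2 2021) = 32.71×40 + 3.47×248 + 658.15×6 + 1.92×208 = 1308.4 + 860.56 + 3948.9 + 399.36 = 6517.22
ΣP(Q1 2021)·Q(Q2 2021) = 37.45×40 + 2.73×248 + 627.43×6 + 1.48×208 = 1498 + 677.04 + 3764.58 + 307.84 = 6247.46
Index = 6517.22 / 6247.46 × 100 = 104.3179

104.3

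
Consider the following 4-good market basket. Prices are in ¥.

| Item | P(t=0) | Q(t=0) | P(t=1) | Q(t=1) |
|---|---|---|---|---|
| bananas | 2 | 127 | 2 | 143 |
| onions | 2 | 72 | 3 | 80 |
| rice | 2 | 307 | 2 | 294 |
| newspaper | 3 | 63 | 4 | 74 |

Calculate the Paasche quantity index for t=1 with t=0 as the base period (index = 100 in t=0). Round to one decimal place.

Paasche quantity index uses current-period prices as weights.
ΣP(t=1)·Q(t=1) = 2×143 + 3×80 + 2×294 + 4×74 = 286 + 240 + 588 + 296 = 1410
ΣP(t=1)·Q(t=0) = 2×127 + 3×72 + 2×307 + 4×63 = 254 + 216 + 614 + 252 = 1336
Index = 1410 / 1336 × 100 = 105.5389

105.5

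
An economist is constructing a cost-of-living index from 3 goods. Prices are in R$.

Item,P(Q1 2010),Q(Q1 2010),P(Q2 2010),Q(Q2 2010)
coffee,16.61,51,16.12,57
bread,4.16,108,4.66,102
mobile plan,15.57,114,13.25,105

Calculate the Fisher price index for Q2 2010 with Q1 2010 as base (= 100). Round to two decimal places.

92.50

Laspeyres component (base-period weights):
ΣP(Q2 2010)Q(Q1 2010) = 16.12×51 + 4.66×108 + 13.25×114 = 822.12 + 503.28 + 1510.5 = 2835.9
ΣP(Q1 2010)Q(Q1 2010) = 16.61×51 + 4.16×108 + 15.57×114 = 847.11 + 449.28 + 1774.98 = 3071.37
L = 2835.9 / 3071.37 × 100 = 92.3334
Paasche component (current-period weights):
ΣP(Q2 2010)Q(Q2 2010) = 16.12×57 + 4.66×102 + 13.25×105 = 918.84 + 475.32 + 1391.25 = 2785.41
ΣP(Q1 2010)Q(Q2 2010) = 16.61×57 + 4.16×102 + 15.57×105 = 946.77 + 424.32 + 1634.85 = 3005.94
P = 2785.41 / 3005.94 × 100 = 92.6635
Fisher = √(L × P) = √(92.3334 × 92.6635) = 92.4983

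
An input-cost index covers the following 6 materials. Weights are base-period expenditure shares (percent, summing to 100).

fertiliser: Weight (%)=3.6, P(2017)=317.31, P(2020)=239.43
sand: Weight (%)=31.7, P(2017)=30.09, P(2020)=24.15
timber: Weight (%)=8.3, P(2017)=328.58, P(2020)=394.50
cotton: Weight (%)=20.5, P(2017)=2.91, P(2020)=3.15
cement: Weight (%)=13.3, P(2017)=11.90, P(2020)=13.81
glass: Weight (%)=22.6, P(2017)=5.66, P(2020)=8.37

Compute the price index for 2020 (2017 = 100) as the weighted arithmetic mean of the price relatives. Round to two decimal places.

109.17

fertiliser: 3.6 × (239.43/317.31) = 3.6 × 0.754562 = 2.7164
sand: 31.7 × (24.15/30.09) = 31.7 × 0.802592 = 25.4422
timber: 8.3 × (394.50/328.58) = 8.3 × 1.200621 = 9.9652
cotton: 20.5 × (3.15/2.91) = 20.5 × 1.082474 = 22.1907
cement: 13.3 × (13.81/11.90) = 13.3 × 1.160504 = 15.4347
glass: 22.6 × (8.37/5.66) = 22.6 × 1.478799 = 33.4208
Index = Σ wᵢ·(p₁ᵢ/p₀ᵢ) = 2.7164 + 25.4422 + 9.9652 + 22.1907 + 15.4347 + 33.4208 = 109.1700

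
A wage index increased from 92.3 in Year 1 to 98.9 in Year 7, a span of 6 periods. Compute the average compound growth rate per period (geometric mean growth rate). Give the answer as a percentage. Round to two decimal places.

1.16%

Growth factor = (98.9/92.3)^(1/6) = (1.071506)^(1/6) = 1.011577
Growth rate = 1.011577 − 1 = 0.011577 = 1.1577%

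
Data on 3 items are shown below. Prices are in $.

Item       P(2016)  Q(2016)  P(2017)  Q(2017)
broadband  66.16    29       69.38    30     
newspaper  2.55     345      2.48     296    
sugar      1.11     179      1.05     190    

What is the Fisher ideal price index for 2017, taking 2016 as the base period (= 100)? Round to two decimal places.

102.07

Laspeyres component (base-period weights):
ΣP(2017)Q(2016) = 69.38×29 + 2.48×345 + 1.05×179 = 2012.02 + 855.6 + 187.95 = 3055.57
ΣP(2016)Q(2016) = 66.16×29 + 2.55×345 + 1.11×179 = 1918.64 + 879.75 + 198.69 = 2997.08
L = 3055.57 / 2997.08 × 100 = 101.9516
Paasche component (current-period weights):
ΣP(2017)Q(2017) = 69.38×30 + 2.48×296 + 1.05×190 = 2081.4 + 734.08 + 199.5 = 3014.98
ΣP(2016)Q(2017) = 66.16×30 + 2.55×296 + 1.11×190 = 1984.8 + 754.8 + 210.9 = 2950.5
P = 3014.98 / 2950.5 × 100 = 102.1854
Fisher = √(L × P) = √(101.9516 × 102.1854) = 102.0684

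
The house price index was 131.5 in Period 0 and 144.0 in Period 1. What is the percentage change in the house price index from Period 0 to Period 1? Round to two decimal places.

9.51%

Change = (144.0 − 131.5) / 131.5 × 100
       = 12.5 / 131.5 × 100 = 9.5057%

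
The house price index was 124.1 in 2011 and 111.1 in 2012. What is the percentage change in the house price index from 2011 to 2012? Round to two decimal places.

-10.48%

Change = (111.1 − 124.1) / 124.1 × 100
       = -13.0 / 124.1 × 100 = -10.4754%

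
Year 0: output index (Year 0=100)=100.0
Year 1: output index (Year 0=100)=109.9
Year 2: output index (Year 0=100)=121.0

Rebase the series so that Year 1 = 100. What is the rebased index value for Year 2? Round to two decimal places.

Rebased(Year 2) = 121.0 / 109.9 × 100 = 110.1001

110.10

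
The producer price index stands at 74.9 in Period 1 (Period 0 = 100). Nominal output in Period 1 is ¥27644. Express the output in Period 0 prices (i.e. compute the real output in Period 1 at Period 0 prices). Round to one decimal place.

Real = Nominal ÷ (Index/100) = 27644 ÷ (74.9/100)
     = 27644 ÷ 0.749 = 36907.8772

36907.9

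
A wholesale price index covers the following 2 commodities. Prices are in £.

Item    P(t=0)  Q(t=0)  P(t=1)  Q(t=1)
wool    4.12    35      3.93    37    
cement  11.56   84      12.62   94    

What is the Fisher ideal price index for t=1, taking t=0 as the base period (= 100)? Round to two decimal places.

Laspeyres component (base-period weights):
ΣP(t=1)Q(t=0) = 3.93×35 + 12.62×84 = 137.55 + 1060.08 = 1197.63
ΣP(t=0)Q(t=0) = 4.12×35 + 11.56×84 = 144.2 + 971.04 = 1115.24
L = 1197.63 / 1115.24 × 100 = 107.3876
Paasche component (current-period weights):
ΣP(t=1)Q(t=1) = 3.93×37 + 12.62×94 = 145.41 + 1186.28 = 1331.69
ΣP(t=0)Q(t=1) = 4.12×37 + 11.56×94 = 152.44 + 1086.64 = 1239.08
P = 1331.69 / 1239.08 × 100 = 107.4741
Fisher = √(L × P) = √(107.3876 × 107.4741) = 107.4309

107.43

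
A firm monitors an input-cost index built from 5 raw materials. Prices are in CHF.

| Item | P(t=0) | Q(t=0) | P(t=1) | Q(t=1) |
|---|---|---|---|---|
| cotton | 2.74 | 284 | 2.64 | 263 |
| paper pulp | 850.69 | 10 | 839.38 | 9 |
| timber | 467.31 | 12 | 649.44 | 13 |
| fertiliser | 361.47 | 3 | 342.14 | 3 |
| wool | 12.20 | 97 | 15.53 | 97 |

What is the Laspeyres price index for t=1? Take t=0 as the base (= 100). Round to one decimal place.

113.5

Laspeyres price index uses base-period quantities as weights.
ΣP(t=1)·Q(t=0) = 2.64×284 + 839.38×10 + 649.44×12 + 342.14×3 + 15.53×97 = 749.76 + 8393.8 + 7793.28 + 1026.42 + 1506.41 = 19469.67
ΣP(t=0)·Q(t=0) = 2.74×284 + 850.69×10 + 467.31×12 + 361.47×3 + 12.20×97 = 778.16 + 8506.9 + 5607.72 + 1084.41 + 1183.4 = 17160.59
Index = 19469.67 / 17160.59 × 100 = 113.4557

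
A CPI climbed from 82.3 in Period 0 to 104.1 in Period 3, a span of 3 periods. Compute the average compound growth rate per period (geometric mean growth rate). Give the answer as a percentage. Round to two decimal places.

8.15%

Growth factor = (104.1/82.3)^(1/3) = (1.264885)^(1/3) = 1.081476
Growth rate = 1.081476 − 1 = 0.081476 = 8.1476%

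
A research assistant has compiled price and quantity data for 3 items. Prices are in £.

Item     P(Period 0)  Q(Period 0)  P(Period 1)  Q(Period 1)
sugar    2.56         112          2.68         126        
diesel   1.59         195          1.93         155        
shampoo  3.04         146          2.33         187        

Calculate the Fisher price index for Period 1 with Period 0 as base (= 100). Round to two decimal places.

95.98

Laspeyres component (base-period weights):
ΣP(Period 1)Q(Period 0) = 2.68×112 + 1.93×195 + 2.33×146 = 300.16 + 376.35 + 340.18 = 1016.69
ΣP(Period 0)Q(Period 0) = 2.56×112 + 1.59×195 + 3.04×146 = 286.72 + 310.05 + 443.84 = 1040.61
L = 1016.69 / 1040.61 × 100 = 97.7013
Paasche component (current-period weights):
ΣP(Period 1)Q(Period 1) = 2.68×126 + 1.93×155 + 2.33×187 = 337.68 + 299.15 + 435.71 = 1072.54
ΣP(Period 0)Q(Period 1) = 2.56×126 + 1.59×155 + 3.04×187 = 322.56 + 246.45 + 568.48 = 1137.49
P = 1072.54 / 1137.49 × 100 = 94.2901
Fisher = √(L × P) = √(97.7013 × 94.2901) = 95.9805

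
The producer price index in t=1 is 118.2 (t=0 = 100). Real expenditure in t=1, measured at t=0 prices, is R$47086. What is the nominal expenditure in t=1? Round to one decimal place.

55655.7

Nominal = Real × (Index/100) = 47086 × (118.2/100)
        = 47086 × 1.182 = 55655.6520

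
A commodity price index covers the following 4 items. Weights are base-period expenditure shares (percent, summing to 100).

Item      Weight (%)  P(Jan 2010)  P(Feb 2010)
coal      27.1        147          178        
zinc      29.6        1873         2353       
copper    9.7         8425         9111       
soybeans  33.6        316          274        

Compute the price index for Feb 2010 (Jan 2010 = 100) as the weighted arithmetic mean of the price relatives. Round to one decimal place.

109.6

coal: 27.1 × (178/147) = 27.1 × 1.210884 = 32.8150
zinc: 29.6 × (2353/1873) = 29.6 × 1.256273 = 37.1857
copper: 9.7 × (9111/8425) = 9.7 × 1.081424 = 10.4898
soybeans: 33.6 × (274/316) = 33.6 × 0.867089 = 29.1342
Index = Σ wᵢ·(p₁ᵢ/p₀ᵢ) = 32.8150 + 37.1857 + 10.4898 + 29.1342 = 109.6247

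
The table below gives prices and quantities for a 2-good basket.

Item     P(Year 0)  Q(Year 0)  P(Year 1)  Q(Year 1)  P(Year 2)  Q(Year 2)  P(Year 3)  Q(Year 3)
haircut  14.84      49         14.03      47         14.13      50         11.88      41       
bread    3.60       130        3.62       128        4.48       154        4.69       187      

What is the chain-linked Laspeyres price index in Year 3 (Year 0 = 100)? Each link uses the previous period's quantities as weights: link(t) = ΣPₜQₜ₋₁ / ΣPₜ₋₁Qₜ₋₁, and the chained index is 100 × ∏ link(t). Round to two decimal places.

100.67

Link Year 0→Year 1:
ΣP(Year 1)Q(Year 0) = 14.03×49 + 3.62×130 = 687.47 + 470.6 = 1158.07
ΣP(Year 0)Q(Year 0) = 14.84×49 + 3.60×130 = 727.16 + 468 = 1195.16
link = 1158.07/1195.16 = 0.968966
Link Year 1→Year 2:
ΣP(Year 2)Q(Year 1) = 14.13×47 + 4.48×128 = 664.11 + 573.44 = 1237.55
ΣP(Year 1)Q(Year 1) = 14.03×47 + 3.62×128 = 659.41 + 463.36 = 1122.77
link = 1237.55/1122.77 = 1.102229
Link Year 2→Year 3:
ΣP(Year 3)Q(Year 2) = 11.88×50 + 4.69×154 = 594 + 722.26 = 1316.26
ΣP(Year 2)Q(Year 2) = 14.13×50 + 4.48×154 = 706.5 + 689.92 = 1396.42
link = 1316.26/1396.42 = 0.942596
Chained index = 100 × 0.968966 × 1.102229 × 0.942596 = 100.6715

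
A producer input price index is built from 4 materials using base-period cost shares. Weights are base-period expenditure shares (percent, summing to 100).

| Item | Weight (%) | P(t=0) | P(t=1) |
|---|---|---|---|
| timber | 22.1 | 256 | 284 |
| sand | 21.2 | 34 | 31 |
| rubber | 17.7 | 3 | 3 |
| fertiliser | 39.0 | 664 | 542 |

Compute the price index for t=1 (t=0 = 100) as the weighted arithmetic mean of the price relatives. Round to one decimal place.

timber: 22.1 × (284/256) = 22.1 × 1.109375 = 24.5172
sand: 21.2 × (31/34) = 21.2 × 0.911765 = 19.3294
rubber: 17.7 × (3/3) = 17.7 × 1.000000 = 17.7000
fertiliser: 39.0 × (542/664) = 39.0 × 0.816265 = 31.8343
Index = Σ wᵢ·(p₁ᵢ/p₀ᵢ) = 24.5172 + 19.3294 + 17.7000 + 31.8343 = 93.3809

93.4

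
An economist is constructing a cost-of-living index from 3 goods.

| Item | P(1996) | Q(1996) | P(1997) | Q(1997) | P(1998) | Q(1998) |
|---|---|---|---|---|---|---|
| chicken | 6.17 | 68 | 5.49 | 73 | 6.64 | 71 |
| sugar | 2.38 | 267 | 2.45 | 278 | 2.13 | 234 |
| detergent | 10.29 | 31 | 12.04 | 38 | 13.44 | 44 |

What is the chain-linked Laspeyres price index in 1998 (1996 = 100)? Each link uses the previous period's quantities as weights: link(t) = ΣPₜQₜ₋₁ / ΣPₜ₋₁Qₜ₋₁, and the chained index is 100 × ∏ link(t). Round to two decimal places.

105.13

Link 1996→1997:
ΣP(1997)Q(1996) = 5.49×68 + 2.45×267 + 12.04×31 = 373.32 + 654.15 + 373.24 = 1400.71
ΣP(1996)Q(1996) = 6.17×68 + 2.38×267 + 10.29×31 = 419.56 + 635.46 + 318.99 = 1374.01
link = 1400.71/1374.01 = 1.019432
Link 1997→1998:
ΣP(1998)Q(1997) = 6.64×73 + 2.13×278 + 13.44×38 = 484.72 + 592.14 + 510.72 = 1587.58
ΣP(1997)Q(1997) = 5.49×73 + 2.45×278 + 12.04×38 = 400.77 + 681.1 + 457.52 = 1539.39
link = 1587.58/1539.39 = 1.031305
Chained index = 100 × 1.019432 × 1.031305 = 105.1345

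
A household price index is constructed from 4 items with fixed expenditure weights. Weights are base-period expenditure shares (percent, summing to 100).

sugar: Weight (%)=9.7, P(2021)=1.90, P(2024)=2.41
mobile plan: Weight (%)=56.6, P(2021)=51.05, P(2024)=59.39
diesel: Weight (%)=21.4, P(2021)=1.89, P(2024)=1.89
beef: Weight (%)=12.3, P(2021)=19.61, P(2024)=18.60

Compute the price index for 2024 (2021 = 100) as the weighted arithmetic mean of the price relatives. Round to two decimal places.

111.22

sugar: 9.7 × (2.41/1.90) = 9.7 × 1.268421 = 12.3037
mobile plan: 56.6 × (59.39/51.05) = 56.6 × 1.163369 = 65.8467
diesel: 21.4 × (1.89/1.89) = 21.4 × 1.000000 = 21.4000
beef: 12.3 × (18.60/19.61) = 12.3 × 0.948496 = 11.6665
Index = Σ wᵢ·(p₁ᵢ/p₀ᵢ) = 12.3037 + 65.8467 + 21.4000 + 11.6665 = 111.2169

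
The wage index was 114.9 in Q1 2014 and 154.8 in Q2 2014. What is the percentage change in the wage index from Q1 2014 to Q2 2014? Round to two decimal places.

34.73%

Change = (154.8 − 114.9) / 114.9 × 100
       = 39.9 / 114.9 × 100 = 34.7258%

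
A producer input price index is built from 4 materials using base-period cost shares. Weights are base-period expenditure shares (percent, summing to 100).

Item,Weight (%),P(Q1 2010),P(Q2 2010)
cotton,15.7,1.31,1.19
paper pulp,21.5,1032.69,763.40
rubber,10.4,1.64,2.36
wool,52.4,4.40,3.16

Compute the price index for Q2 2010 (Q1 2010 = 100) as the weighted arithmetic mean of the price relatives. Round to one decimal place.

82.8

cotton: 15.7 × (1.19/1.31) = 15.7 × 0.908397 = 14.2618
paper pulp: 21.5 × (763.40/1032.69) = 21.5 × 0.739234 = 15.8935
rubber: 10.4 × (2.36/1.64) = 10.4 × 1.439024 = 14.9659
wool: 52.4 × (3.16/4.40) = 52.4 × 0.718182 = 37.6327
Index = Σ wᵢ·(p₁ᵢ/p₀ᵢ) = 14.2618 + 15.8935 + 14.9659 + 37.6327 = 82.7540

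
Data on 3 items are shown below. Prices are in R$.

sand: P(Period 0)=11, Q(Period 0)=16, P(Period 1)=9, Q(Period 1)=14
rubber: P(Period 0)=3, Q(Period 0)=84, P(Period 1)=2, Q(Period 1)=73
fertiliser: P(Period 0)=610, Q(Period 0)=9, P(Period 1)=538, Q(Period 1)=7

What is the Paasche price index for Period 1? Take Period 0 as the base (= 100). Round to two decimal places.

86.97

Paasche price index uses current-period quantities as weights.
ΣP(Period 1)·Q(Period 1) = 9×14 + 2×73 + 538×7 = 126 + 146 + 3766 = 4038
ΣP(Period 0)·Q(Period 1) = 11×14 + 3×73 + 610×7 = 154 + 219 + 4270 = 4643
Index = 4038 / 4643 × 100 = 86.9696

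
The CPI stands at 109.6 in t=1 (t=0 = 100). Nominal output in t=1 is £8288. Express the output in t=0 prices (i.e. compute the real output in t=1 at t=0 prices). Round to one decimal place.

Real = Nominal ÷ (Index/100) = 8288 ÷ (109.6/100)
     = 8288 ÷ 1.096 = 7562.0438

7562.0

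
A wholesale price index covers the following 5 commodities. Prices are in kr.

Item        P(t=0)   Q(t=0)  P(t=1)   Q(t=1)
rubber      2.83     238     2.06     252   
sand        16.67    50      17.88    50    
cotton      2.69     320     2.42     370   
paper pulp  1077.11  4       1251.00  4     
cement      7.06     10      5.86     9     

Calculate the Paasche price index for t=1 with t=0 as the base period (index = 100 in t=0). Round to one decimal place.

Paasche price index uses current-period quantities as weights.
ΣP(t=1)·Q(t=1) = 2.06×252 + 17.88×50 + 2.42×370 + 1251.00×4 + 5.86×9 = 519.12 + 894 + 895.4 + 5004 + 52.74 = 7365.26
ΣP(t=0)·Q(t=1) = 2.83×252 + 16.67×50 + 2.69×370 + 1077.11×4 + 7.06×9 = 713.16 + 833.5 + 995.3 + 4308.44 + 63.54 = 6913.94
Index = 7365.26 / 6913.94 × 100 = 106.5277

106.5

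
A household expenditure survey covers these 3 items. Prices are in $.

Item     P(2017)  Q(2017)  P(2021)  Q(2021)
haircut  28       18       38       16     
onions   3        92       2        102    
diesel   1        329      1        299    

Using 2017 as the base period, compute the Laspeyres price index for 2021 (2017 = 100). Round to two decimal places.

Laspeyres price index uses base-period quantities as weights.
ΣP(2021)·Q(2017) = 38×18 + 2×92 + 1×329 = 684 + 184 + 329 = 1197
ΣP(2017)·Q(2017) = 28×18 + 3×92 + 1×329 = 504 + 276 + 329 = 1109
Index = 1197 / 1109 × 100 = 107.9351

107.94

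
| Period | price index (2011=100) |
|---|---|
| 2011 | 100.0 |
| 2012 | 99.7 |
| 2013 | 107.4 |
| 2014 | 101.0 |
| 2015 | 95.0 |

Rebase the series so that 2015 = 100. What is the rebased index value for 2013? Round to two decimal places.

113.05

Rebased(2013) = 107.4 / 95.0 × 100 = 113.0526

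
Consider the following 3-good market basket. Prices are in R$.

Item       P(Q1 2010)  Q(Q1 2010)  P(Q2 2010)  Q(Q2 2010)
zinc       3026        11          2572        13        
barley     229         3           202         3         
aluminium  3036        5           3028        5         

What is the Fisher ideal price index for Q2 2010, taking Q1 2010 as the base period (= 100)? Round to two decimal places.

Laspeyres component (base-period weights):
ΣP(Q2 2010)Q(Q1 2010) = 2572×11 + 202×3 + 3028×5 = 28292 + 606 + 15140 = 44038
ΣP(Q1 2010)Q(Q1 2010) = 3026×11 + 229×3 + 3036×5 = 33286 + 687 + 15180 = 49153
L = 44038 / 49153 × 100 = 89.5937
Paasche component (current-period weights):
ΣP(Q2 2010)Q(Q2 2010) = 2572×13 + 202×3 + 3028×5 = 33436 + 606 + 15140 = 49182
ΣP(Q1 2010)Q(Q2 2010) = 3026×13 + 229×3 + 3036×5 = 39338 + 687 + 15180 = 55205
P = 49182 / 55205 × 100 = 89.0898
Fisher = √(L × P) = √(89.5937 × 89.0898) = 89.3414

89.34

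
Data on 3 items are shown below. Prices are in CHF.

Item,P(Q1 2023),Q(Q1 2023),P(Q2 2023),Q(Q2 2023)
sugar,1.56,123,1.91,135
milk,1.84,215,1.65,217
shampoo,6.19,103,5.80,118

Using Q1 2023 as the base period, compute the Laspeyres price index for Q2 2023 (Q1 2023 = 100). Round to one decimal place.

Laspeyres price index uses base-period quantities as weights.
ΣP(Q2 2023)·Q(Q1 2023) = 1.91×123 + 1.65×215 + 5.80×103 = 234.93 + 354.75 + 597.4 = 1187.08
ΣP(Q1 2023)·Q(Q1 2023) = 1.56×123 + 1.84×215 + 6.19×103 = 191.88 + 395.6 + 637.57 = 1225.05
Index = 1187.08 / 1225.05 × 100 = 96.9005

96.9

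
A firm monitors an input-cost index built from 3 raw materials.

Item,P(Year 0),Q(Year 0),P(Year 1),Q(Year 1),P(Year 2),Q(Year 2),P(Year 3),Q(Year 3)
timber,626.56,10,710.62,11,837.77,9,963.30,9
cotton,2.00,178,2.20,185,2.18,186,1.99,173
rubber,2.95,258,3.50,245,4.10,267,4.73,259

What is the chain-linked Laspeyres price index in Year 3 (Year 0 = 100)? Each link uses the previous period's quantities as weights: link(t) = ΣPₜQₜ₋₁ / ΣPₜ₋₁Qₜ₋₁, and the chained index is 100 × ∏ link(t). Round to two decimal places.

Link Year 0→Year 1:
ΣP(Year 1)Q(Year 0) = 710.62×10 + 2.20×178 + 3.50×258 = 7106.2 + 391.6 + 903 = 8400.8
ΣP(Year 0)Q(Year 0) = 626.56×10 + 2.00×178 + 2.95×258 = 6265.6 + 356 + 761.1 = 7382.7
link = 8400.8/7382.7 = 1.137903
Link Year 1→Year 2:
ΣP(Year 2)Q(Year 1) = 837.77×11 + 2.18×185 + 4.10×245 = 9215.47 + 403.3 + 1004.5 = 10623.27
ΣP(Year 1)Q(Year 1) = 710.62×11 + 2.20×185 + 3.50×245 = 7816.82 + 407 + 857.5 = 9081.32
link = 10623.27/9081.32 = 1.169794
Link Year 2→Year 3:
ΣP(Year 3)Q(Year 2) = 963.30×9 + 1.99×186 + 4.73×267 = 8669.7 + 370.14 + 1262.91 = 10302.75
ΣP(Year 2)Q(Year 2) = 837.77×9 + 2.18×186 + 4.10×267 = 7539.93 + 405.48 + 1094.7 = 9040.11
link = 10302.75/9040.11 = 1.139671
Chained index = 100 × 1.137903 × 1.169794 × 1.139671 = 151.7030

151.70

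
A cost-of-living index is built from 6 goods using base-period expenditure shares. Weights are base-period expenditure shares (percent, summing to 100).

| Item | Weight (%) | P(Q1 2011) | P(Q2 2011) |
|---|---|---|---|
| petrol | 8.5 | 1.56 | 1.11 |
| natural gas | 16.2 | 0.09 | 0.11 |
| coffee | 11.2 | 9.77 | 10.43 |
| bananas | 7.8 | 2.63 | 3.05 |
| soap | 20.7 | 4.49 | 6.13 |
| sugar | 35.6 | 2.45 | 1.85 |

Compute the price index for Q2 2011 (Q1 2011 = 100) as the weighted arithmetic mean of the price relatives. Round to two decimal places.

petrol: 8.5 × (1.11/1.56) = 8.5 × 0.711538 = 6.0481
natural gas: 16.2 × (0.11/0.09) = 16.2 × 1.222222 = 19.8000
coffee: 11.2 × (10.43/9.77) = 11.2 × 1.067554 = 11.9566
bananas: 7.8 × (3.05/2.63) = 7.8 × 1.159696 = 9.0456
soap: 20.7 × (6.13/4.49) = 20.7 × 1.365256 = 28.2608
sugar: 35.6 × (1.85/2.45) = 35.6 × 0.755102 = 26.8816
Index = Σ wᵢ·(p₁ᵢ/p₀ᵢ) = 6.0481 + 19.8000 + 11.9566 + 9.0456 + 28.2608 + 26.8816 = 101.9927

101.99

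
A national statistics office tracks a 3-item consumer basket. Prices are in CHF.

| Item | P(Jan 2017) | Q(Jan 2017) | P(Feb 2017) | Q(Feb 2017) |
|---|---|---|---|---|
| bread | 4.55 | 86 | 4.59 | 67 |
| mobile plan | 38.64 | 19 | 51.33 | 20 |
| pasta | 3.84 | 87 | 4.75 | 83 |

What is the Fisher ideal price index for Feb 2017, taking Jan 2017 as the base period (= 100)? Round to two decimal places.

122.98

Laspeyres component (base-period weights):
ΣP(Feb 2017)Q(Jan 2017) = 4.59×86 + 51.33×19 + 4.75×87 = 394.74 + 975.27 + 413.25 = 1783.26
ΣP(Jan 2017)Q(Jan 2017) = 4.55×86 + 38.64×19 + 3.84×87 = 391.3 + 734.16 + 334.08 = 1459.54
L = 1783.26 / 1459.54 × 100 = 122.1796
Paasche component (current-period weights):
ΣP(Feb 2017)Q(Feb 2017) = 4.59×67 + 51.33×20 + 4.75×83 = 307.53 + 1026.6 + 394.25 = 1728.38
ΣP(Jan 2017)Q(Feb 2017) = 4.55×67 + 38.64×20 + 3.84×83 = 304.85 + 772.8 + 318.72 = 1396.37
P = 1728.38 / 1396.37 × 100 = 123.7766
Fisher = √(L × P) = √(122.1796 × 123.7766) = 122.9755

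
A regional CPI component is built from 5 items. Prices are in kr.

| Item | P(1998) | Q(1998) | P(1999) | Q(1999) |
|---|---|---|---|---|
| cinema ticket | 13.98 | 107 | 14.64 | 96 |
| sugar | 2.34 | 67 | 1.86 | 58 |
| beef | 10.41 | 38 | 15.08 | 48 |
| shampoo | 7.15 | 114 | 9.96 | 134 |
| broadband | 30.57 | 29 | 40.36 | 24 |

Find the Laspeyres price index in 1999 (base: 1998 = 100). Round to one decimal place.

Laspeyres price index uses base-period quantities as weights.
ΣP(1999)·Q(1998) = 14.64×107 + 1.86×67 + 15.08×38 + 9.96×114 + 40.36×29 = 1566.48 + 124.62 + 573.04 + 1135.44 + 1170.44 = 4570.02
ΣP(1998)·Q(1998) = 13.98×107 + 2.34×67 + 10.41×38 + 7.15×114 + 30.57×29 = 1495.86 + 156.78 + 395.58 + 815.1 + 886.53 = 3749.85
Index = 4570.02 / 3749.85 × 100 = 121.8721

121.9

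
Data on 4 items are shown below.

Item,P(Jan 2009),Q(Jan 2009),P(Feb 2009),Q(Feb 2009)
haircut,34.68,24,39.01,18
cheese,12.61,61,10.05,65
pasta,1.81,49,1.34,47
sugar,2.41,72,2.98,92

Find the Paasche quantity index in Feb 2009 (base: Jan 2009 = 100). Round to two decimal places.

Paasche quantity index uses current-period prices as weights.
ΣP(Feb 2009)·Q(Feb 2009) = 39.01×18 + 10.05×65 + 1.34×47 + 2.98×92 = 702.18 + 653.25 + 62.98 + 274.16 = 1692.57
ΣP(Feb 2009)·Q(Jan 2009) = 39.01×24 + 10.05×61 + 1.34×49 + 2.98×72 = 936.24 + 613.05 + 65.66 + 214.56 = 1829.51
Index = 1692.57 / 1829.51 × 100 = 92.5149

92.51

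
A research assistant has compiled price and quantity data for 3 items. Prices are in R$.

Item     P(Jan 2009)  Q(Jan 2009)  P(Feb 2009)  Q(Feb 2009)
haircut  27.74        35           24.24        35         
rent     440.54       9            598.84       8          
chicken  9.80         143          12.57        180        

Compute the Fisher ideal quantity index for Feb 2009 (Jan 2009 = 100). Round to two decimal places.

98.55

Laspeyres component (base-period weights):
ΣP(Jan 2009)Q(Feb 2009) = 27.74×35 + 440.54×8 + 9.80×180 = 970.9 + 3524.32 + 1764 = 6259.22
ΣP(Jan 2009)Q(Jan 2009) = 27.74×35 + 440.54×9 + 9.80×143 = 970.9 + 3964.86 + 1401.4 = 6337.16
L = 6259.22 / 6337.16 × 100 = 98.7701
Paasche component (current-period weights):
ΣP(Feb 2009)Q(Feb 2009) = 24.24×35 + 598.84×8 + 12.57×180 = 848.4 + 4790.72 + 2262.6 = 7901.72
ΣP(Feb 2009)Q(Jan 2009) = 24.24×35 + 598.84×9 + 12.57×143 = 848.4 + 5389.56 + 1797.51 = 8035.47
P = 7901.72 / 8035.47 × 100 = 98.3355
Fisher = √(L × P) = √(98.7701 × 98.3355) = 98.5526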